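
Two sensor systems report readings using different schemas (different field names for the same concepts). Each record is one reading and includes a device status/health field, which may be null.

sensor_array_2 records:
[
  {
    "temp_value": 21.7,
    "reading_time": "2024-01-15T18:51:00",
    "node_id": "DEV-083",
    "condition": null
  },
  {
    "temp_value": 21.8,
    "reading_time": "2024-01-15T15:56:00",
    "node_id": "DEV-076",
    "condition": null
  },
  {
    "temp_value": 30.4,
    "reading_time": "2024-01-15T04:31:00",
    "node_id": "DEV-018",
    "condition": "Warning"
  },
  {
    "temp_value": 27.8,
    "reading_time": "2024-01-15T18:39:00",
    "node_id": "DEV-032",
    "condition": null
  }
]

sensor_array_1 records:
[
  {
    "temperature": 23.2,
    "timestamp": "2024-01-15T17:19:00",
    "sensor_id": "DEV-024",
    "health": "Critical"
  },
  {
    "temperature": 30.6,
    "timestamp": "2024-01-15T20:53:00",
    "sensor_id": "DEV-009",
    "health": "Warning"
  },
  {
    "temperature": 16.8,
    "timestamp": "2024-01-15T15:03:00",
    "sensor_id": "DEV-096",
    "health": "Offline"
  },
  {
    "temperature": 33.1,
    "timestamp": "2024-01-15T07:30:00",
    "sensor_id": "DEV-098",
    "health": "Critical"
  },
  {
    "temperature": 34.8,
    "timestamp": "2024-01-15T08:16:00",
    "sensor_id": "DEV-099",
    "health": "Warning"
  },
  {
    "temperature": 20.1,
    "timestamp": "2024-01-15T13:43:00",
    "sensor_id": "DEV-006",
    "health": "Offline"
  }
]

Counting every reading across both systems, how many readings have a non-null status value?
7

Schema mapping: "condition" (sensor_array_2) = "health" (sensor_array_1) = status

Non-null in sensor_array_2: 1
Non-null in sensor_array_1: 6

Total non-null: 1 + 6 = 7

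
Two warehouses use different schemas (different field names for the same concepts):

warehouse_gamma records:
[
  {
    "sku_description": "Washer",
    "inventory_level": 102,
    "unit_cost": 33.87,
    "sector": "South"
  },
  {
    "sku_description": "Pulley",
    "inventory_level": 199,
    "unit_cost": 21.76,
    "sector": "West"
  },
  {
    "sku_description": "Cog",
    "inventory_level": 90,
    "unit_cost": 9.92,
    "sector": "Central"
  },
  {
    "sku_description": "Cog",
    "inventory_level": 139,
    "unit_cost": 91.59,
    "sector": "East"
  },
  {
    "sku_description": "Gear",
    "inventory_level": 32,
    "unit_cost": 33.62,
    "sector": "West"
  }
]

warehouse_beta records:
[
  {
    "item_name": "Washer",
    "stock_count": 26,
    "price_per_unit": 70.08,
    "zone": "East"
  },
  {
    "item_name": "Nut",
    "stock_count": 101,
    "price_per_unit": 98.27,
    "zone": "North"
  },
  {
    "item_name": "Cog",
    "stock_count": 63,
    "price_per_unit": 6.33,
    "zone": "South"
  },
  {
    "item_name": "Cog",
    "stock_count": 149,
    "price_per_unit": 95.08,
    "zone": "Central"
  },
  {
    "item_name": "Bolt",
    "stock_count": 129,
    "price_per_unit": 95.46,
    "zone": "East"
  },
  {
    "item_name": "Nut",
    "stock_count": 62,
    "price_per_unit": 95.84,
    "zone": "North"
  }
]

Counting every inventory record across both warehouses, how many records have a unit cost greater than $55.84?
6

Schema mapping: "unit_cost" (warehouse_gamma) = "price_per_unit" (warehouse_beta) = unit cost

Records > $55.84 in warehouse_gamma: 1
Records > $55.84 in warehouse_beta: 5

Total count: 1 + 5 = 6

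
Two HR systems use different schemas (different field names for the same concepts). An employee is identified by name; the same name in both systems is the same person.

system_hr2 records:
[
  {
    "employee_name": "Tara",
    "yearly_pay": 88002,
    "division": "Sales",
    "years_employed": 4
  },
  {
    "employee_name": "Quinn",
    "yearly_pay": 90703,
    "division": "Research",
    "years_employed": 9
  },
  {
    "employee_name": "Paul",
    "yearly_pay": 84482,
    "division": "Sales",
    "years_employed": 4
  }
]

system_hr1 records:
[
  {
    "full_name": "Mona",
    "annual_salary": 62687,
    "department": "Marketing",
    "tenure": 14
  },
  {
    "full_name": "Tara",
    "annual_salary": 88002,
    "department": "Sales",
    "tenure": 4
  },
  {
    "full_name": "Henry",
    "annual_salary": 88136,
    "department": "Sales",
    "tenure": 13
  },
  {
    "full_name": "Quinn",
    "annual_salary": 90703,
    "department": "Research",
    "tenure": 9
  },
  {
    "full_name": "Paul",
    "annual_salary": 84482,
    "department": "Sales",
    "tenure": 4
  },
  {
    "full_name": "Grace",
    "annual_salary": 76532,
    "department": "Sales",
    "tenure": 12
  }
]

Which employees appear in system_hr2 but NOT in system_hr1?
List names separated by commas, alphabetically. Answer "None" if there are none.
None

Schema mapping: "employee_name" (system_hr2) = "full_name" (system_hr1) = employee name

Names in system_hr2: ['Paul', 'Quinn', 'Tara']
Names in system_hr1: ['Grace', 'Henry', 'Mona', 'Paul', 'Quinn', 'Tara']

In system_hr2 but not system_hr1: None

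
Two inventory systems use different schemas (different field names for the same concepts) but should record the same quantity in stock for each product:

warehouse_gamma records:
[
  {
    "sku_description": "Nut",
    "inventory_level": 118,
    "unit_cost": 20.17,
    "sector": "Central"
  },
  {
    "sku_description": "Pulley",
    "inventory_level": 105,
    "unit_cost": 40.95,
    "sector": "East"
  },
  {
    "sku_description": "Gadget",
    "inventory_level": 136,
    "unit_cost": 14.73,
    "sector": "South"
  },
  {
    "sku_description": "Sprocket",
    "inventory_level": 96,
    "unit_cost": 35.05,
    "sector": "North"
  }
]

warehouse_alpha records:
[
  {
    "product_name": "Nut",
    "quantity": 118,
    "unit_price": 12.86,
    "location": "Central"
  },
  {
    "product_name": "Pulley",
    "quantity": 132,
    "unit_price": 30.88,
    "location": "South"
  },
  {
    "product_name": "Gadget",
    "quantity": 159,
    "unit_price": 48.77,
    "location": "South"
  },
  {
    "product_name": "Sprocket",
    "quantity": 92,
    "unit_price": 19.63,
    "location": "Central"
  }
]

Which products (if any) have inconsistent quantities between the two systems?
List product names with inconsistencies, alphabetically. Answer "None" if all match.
Gadget, Pulley, Sprocket

Schema mappings:
- "sku_description" (warehouse_gamma) = "product_name" (warehouse_alpha) = product name
- "inventory_level" (warehouse_gamma) = "quantity" (warehouse_alpha) = quantity

Comparison:
  Nut: 118 vs 118 - MATCH
  Pulley: 105 vs 132 - MISMATCH
  Gadget: 136 vs 159 - MISMATCH
  Sprocket: 96 vs 92 - MISMATCH

Products with inconsistencies: Gadget, Pulley, Sprocket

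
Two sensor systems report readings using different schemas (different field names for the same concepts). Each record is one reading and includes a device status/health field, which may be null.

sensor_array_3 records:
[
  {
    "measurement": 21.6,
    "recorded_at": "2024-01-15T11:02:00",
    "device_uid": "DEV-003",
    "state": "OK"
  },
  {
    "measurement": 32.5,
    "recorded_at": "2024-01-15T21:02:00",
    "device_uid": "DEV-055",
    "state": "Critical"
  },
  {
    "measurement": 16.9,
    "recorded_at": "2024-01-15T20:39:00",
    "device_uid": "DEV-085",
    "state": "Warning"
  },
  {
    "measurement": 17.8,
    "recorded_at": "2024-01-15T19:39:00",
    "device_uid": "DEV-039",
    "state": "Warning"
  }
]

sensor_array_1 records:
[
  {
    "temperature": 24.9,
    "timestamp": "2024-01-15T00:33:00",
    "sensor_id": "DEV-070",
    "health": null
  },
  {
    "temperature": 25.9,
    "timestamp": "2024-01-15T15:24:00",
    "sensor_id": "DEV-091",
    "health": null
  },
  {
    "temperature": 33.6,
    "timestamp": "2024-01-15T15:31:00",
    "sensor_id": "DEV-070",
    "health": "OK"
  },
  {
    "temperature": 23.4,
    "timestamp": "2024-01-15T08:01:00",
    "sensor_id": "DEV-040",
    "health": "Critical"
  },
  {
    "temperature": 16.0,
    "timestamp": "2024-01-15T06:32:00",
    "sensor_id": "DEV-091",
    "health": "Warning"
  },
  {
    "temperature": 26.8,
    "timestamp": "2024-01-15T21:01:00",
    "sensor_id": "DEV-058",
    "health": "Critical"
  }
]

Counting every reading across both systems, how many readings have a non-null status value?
8

Schema mapping: "state" (sensor_array_3) = "health" (sensor_array_1) = status

Non-null in sensor_array_3: 4
Non-null in sensor_array_1: 4

Total non-null: 4 + 4 = 8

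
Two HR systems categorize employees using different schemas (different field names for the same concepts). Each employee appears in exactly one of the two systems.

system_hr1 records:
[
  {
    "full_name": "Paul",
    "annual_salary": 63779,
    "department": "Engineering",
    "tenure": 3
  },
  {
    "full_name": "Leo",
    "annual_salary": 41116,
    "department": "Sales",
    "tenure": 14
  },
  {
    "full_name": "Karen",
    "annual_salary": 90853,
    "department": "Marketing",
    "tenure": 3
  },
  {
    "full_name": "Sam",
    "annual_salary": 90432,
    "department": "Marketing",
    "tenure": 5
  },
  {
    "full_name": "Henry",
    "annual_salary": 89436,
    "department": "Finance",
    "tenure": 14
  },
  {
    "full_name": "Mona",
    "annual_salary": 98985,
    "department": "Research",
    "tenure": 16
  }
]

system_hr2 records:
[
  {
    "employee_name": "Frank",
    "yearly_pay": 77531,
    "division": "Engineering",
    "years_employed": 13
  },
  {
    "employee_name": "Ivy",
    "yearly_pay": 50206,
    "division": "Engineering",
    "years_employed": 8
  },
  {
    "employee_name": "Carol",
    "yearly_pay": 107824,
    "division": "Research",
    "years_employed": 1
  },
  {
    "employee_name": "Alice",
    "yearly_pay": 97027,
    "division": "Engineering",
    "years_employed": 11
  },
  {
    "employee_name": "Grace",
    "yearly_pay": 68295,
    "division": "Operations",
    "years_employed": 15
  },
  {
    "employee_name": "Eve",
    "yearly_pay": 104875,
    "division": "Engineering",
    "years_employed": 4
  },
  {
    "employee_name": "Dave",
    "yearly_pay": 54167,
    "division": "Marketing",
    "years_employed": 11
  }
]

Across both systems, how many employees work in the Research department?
2

Schema mapping: "department" (system_hr1) = "division" (system_hr2) = department

Research employees in system_hr1: 1
Research employees in system_hr2: 1

Total in Research: 1 + 1 = 2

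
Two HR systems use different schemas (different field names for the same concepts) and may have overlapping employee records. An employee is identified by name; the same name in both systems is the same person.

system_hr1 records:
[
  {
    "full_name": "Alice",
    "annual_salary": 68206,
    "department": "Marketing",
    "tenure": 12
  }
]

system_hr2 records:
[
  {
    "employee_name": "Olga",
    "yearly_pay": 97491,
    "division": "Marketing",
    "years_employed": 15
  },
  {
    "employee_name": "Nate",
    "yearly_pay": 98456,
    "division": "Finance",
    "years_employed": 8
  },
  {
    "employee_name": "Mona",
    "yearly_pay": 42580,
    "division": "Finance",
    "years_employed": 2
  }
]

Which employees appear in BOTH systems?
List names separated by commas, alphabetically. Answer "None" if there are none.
None

Schema mapping: "full_name" (system_hr1) = "employee_name" (system_hr2) = employee name

Names in system_hr1: ['Alice']
Names in system_hr2: ['Mona', 'Nate', 'Olga']

Intersection: None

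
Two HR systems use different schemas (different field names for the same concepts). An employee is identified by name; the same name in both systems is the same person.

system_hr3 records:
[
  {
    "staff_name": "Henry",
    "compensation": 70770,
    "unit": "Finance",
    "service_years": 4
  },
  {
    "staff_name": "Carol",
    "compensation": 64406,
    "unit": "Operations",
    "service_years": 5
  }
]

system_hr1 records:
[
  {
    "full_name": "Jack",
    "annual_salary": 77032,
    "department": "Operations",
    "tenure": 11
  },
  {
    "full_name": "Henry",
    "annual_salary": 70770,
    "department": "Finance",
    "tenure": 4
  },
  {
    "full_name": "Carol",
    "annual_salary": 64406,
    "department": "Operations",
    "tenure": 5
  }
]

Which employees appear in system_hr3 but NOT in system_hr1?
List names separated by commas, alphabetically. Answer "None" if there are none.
None

Schema mapping: "staff_name" (system_hr3) = "full_name" (system_hr1) = employee name

Names in system_hr3: ['Carol', 'Henry']
Names in system_hr1: ['Carol', 'Henry', 'Jack']

In system_hr3 but not system_hr1: None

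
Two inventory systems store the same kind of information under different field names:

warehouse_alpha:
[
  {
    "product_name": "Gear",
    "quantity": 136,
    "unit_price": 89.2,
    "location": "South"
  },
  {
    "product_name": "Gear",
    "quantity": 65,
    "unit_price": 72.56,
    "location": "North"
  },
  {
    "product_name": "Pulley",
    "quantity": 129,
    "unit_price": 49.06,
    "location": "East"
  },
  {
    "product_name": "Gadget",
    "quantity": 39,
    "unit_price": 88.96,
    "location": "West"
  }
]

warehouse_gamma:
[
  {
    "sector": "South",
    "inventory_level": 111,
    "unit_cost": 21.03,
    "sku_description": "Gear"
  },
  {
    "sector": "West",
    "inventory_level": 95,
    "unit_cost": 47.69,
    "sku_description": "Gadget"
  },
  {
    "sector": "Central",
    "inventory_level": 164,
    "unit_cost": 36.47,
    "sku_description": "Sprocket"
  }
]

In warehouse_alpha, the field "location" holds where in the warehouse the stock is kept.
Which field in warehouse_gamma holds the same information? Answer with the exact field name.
sector

In warehouse_alpha, "location" holds where in the warehouse the stock is kept.
The fields in warehouse_gamma are: "sector", "inventory_level", "unit_cost", "sku_description".
"sector" is the match: the name refers to the same concept and its values are area labels (e.g. 'Central', 'South').
The other fields ("inventory_level", "unit_cost", "sku_description") hold different kinds of data.

So "location" in warehouse_alpha corresponds to "sector" in warehouse_gamma.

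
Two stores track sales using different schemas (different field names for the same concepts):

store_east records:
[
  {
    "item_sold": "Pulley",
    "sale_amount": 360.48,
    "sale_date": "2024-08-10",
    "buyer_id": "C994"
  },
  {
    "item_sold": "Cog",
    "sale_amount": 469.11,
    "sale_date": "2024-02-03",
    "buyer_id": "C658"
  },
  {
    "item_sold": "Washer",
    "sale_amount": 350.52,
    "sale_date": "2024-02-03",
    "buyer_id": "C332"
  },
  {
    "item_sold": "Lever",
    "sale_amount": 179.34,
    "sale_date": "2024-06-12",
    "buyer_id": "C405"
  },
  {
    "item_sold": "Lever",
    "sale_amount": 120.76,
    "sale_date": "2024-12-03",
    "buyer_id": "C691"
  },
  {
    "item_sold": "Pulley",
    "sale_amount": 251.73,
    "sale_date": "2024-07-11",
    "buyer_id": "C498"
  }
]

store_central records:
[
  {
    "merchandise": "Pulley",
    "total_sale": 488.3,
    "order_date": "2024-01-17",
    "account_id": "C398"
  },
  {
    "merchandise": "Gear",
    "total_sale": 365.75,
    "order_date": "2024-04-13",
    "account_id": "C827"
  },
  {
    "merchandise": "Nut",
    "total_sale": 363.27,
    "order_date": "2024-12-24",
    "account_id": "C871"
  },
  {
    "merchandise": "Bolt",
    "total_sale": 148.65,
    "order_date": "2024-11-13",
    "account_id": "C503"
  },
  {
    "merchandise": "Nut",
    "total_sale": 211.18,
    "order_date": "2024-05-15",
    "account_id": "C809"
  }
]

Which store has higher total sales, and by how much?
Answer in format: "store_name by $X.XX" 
store_east by $154.79

Schema mapping: "sale_amount" (store_east) = "total_sale" (store_central) = sale amount

Total for store_east: 1731.94
Total for store_central: 1577.15

Difference: |1731.94 - 1577.15| = 154.79
store_east has higher sales by $154.79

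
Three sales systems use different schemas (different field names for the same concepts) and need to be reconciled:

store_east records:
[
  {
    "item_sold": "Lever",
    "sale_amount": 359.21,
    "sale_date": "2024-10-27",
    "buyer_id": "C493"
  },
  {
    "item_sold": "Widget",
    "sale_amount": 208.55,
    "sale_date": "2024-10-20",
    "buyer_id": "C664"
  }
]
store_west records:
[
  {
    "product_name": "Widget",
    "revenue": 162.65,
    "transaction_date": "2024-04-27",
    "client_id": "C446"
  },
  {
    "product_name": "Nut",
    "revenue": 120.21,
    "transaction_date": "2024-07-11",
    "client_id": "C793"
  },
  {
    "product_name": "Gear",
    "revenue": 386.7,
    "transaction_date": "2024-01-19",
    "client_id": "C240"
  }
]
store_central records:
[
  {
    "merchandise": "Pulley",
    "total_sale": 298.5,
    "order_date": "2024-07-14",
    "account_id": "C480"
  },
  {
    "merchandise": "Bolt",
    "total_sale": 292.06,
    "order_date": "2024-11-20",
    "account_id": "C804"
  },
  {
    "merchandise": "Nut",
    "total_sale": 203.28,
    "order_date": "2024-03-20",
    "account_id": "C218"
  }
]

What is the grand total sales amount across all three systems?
2031.16

Schema reconciliation - all amount fields map to sale amount:

store_east (sale_amount): 567.76
store_west (revenue): 669.56
store_central (total_sale): 793.84

Grand total: 2031.16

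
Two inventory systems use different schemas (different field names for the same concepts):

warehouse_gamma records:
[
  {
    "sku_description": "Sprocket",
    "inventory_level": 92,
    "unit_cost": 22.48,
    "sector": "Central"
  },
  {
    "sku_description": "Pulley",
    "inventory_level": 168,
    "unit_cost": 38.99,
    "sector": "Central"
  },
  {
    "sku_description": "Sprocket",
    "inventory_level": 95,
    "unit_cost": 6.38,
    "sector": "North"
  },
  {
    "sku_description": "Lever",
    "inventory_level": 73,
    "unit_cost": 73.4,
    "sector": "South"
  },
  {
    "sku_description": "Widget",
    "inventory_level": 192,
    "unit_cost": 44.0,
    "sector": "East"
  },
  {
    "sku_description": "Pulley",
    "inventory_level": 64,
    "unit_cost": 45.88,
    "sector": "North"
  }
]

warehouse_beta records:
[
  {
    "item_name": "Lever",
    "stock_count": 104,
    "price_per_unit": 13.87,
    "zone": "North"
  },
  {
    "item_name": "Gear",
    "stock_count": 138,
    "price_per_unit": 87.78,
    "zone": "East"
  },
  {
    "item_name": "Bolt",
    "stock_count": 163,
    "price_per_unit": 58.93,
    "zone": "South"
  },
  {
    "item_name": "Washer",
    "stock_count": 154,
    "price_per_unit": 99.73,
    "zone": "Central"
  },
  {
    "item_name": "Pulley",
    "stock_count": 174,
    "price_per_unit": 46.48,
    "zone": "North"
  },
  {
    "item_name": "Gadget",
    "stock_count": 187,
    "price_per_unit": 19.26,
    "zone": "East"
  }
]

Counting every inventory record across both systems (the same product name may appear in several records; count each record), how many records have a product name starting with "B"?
1

Schema mapping: "sku_description" (warehouse_gamma) = "item_name" (warehouse_beta) = product name

Records with product name starting with "B" in warehouse_gamma: 0
Records with product name starting with "B" in warehouse_beta: 1

Total: 0 + 1 = 1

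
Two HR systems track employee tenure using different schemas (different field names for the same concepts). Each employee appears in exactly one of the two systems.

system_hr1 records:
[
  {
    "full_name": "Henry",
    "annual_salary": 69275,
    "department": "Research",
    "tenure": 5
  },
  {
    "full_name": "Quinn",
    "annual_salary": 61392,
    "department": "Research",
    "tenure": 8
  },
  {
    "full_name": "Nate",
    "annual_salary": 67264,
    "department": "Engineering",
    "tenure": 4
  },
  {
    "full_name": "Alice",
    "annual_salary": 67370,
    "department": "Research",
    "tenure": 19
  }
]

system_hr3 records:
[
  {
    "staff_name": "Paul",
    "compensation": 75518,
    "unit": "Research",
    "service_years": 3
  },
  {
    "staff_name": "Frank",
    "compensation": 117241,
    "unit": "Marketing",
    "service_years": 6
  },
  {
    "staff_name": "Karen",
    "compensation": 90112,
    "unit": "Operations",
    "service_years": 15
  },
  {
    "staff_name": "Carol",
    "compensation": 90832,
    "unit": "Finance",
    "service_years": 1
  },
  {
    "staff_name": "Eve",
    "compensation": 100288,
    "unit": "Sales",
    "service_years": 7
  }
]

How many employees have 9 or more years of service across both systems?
2

Reconcile schemas: "tenure" (system_hr1) = "service_years" (system_hr3) = years of service

From system_hr1: 1 employees with >= 9 years
From system_hr3: 1 employees with >= 9 years

Total: 1 + 1 = 2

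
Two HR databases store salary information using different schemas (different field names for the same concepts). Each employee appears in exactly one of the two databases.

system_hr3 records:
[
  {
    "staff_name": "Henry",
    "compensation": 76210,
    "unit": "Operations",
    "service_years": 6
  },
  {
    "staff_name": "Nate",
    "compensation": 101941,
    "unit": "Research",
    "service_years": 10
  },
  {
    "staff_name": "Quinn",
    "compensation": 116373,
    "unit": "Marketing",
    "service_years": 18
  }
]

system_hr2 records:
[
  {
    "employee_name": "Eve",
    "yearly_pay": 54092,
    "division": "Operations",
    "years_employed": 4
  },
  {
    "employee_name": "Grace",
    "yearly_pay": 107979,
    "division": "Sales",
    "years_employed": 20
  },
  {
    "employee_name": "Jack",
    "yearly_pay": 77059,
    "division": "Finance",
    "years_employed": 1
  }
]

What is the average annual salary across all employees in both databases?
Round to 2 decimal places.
88942.33

Schema mapping: "compensation" (system_hr3) = "yearly_pay" (system_hr2) = annual salary

All salaries: [76210, 101941, 116373, 54092, 107979, 77059]
Sum: 533654
Count: 6
Average: 533654 / 6 = 88942.33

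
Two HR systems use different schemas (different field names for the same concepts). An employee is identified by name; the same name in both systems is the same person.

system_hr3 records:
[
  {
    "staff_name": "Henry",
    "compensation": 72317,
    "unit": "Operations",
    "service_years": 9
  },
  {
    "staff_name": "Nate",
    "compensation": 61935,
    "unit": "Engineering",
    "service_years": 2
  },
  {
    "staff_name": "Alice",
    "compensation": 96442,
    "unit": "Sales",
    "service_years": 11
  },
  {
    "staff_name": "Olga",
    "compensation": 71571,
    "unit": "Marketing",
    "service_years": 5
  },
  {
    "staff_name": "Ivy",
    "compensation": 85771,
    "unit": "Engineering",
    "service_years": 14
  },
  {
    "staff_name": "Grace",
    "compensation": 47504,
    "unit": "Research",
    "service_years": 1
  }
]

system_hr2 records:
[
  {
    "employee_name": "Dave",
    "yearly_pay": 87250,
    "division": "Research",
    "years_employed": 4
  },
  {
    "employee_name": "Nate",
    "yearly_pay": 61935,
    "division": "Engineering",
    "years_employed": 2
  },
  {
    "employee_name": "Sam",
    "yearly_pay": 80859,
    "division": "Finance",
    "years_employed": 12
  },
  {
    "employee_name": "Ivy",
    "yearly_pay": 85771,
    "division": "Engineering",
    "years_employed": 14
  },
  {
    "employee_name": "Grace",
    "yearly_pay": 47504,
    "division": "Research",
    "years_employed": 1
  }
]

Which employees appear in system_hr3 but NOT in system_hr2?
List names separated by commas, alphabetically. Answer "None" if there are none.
Alice, Henry, Olga

Schema mapping: "staff_name" (system_hr3) = "employee_name" (system_hr2) = employee name

Names in system_hr3: ['Alice', 'Grace', 'Henry', 'Ivy', 'Nate', 'Olga']
Names in system_hr2: ['Dave', 'Grace', 'Ivy', 'Nate', 'Sam']

In system_hr3 but not system_hr2: ['Alice', 'Henry', 'Olga']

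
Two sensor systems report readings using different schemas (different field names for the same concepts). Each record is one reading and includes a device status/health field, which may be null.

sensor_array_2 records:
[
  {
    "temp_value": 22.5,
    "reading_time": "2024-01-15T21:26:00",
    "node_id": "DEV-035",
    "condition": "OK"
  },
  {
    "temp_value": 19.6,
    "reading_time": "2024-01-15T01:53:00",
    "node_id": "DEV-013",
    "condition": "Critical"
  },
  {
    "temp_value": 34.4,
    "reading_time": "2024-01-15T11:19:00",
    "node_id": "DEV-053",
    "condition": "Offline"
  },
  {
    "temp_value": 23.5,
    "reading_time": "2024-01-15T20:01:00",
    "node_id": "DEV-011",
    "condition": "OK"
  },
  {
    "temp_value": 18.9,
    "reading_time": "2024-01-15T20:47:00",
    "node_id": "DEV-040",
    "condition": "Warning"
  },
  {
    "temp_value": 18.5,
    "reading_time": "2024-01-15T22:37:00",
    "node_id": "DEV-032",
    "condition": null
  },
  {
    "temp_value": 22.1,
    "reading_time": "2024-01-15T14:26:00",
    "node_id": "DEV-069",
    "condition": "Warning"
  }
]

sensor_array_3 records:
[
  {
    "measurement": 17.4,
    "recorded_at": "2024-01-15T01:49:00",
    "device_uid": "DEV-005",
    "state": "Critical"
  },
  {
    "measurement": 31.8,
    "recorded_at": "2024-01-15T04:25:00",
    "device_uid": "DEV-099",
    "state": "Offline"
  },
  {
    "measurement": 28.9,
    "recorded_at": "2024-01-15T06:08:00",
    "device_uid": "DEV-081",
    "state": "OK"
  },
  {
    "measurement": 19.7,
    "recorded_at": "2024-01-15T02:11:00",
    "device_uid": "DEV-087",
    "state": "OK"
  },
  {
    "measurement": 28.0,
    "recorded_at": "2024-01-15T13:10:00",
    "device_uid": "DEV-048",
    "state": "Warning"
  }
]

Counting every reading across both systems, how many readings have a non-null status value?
11

Schema mapping: "condition" (sensor_array_2) = "state" (sensor_array_3) = status

Non-null in sensor_array_2: 6
Non-null in sensor_array_3: 5

Total non-null: 6 + 5 = 11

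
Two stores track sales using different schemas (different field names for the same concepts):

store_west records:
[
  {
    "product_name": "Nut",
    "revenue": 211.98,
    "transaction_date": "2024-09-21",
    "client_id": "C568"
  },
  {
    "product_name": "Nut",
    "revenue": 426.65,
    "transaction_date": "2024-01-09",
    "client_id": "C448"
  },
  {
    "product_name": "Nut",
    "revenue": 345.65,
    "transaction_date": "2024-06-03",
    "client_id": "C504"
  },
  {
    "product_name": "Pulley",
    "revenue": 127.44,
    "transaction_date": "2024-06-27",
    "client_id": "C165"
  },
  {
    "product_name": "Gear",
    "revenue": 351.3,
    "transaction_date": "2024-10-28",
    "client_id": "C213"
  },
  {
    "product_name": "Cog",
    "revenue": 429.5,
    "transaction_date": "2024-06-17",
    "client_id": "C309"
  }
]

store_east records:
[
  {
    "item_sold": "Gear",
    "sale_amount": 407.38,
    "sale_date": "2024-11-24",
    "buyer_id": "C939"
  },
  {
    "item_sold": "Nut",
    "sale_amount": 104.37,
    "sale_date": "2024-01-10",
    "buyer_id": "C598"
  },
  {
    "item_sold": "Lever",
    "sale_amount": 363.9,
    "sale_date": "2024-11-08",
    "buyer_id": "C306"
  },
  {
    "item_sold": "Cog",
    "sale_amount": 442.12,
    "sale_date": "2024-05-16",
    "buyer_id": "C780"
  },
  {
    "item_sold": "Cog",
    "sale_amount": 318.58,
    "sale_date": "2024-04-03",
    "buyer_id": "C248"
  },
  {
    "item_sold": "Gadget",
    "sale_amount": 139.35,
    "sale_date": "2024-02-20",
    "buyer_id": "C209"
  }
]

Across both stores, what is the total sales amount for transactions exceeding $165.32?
3297.06

Schema mapping: "revenue" (store_west) = "sale_amount" (store_east) = sale amount

Sum of sales > $165.32 in store_west: 1765.08
Sum of sales > $165.32 in store_east: 1531.98

Total: 1765.08 + 1531.98 = 3297.06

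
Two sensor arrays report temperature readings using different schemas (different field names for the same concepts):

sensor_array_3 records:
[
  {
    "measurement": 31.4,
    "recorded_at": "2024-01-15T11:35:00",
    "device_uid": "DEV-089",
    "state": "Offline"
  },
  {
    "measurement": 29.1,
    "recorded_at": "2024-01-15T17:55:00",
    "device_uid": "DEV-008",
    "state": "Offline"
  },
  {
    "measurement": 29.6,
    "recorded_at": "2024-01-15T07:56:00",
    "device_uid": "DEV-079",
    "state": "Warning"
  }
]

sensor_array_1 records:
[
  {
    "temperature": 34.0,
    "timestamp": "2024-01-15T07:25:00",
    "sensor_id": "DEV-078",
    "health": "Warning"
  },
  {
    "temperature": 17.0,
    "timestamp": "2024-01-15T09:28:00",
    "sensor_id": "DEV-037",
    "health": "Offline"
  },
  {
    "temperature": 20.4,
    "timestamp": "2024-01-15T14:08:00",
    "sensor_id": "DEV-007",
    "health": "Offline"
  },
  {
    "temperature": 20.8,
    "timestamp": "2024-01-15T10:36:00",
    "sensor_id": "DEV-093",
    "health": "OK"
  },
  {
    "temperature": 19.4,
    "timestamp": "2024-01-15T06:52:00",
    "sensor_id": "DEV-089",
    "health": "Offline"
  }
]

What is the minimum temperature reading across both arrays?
17.0

Schema mapping: "measurement" (sensor_array_3) = "temperature" (sensor_array_1) = temperature reading

Minimum in sensor_array_3: 29.1
Minimum in sensor_array_1: 17.0

Overall minimum: min(29.1, 17.0) = 17.0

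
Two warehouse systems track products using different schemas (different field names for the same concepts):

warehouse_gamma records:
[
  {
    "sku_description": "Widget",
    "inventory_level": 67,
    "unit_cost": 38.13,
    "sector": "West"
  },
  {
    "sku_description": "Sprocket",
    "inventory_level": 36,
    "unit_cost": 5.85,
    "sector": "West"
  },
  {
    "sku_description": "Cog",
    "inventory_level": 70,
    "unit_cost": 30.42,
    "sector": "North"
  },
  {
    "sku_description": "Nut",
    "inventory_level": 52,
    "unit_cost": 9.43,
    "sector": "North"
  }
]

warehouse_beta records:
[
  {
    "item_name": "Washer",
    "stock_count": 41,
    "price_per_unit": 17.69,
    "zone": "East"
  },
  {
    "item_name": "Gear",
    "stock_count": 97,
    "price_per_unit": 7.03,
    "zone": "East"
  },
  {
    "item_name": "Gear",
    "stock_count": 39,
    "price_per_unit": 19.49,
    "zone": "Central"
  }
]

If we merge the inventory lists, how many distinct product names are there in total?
6

Schema mapping: "sku_description" (warehouse_gamma) = "item_name" (warehouse_beta) = product name

Products in warehouse_gamma: ['Cog', 'Nut', 'Sprocket', 'Widget']
Products in warehouse_beta: ['Gear', 'Washer']

Union (unique products): ['Cog', 'Gear', 'Nut', 'Sprocket', 'Washer', 'Widget']
Count: 6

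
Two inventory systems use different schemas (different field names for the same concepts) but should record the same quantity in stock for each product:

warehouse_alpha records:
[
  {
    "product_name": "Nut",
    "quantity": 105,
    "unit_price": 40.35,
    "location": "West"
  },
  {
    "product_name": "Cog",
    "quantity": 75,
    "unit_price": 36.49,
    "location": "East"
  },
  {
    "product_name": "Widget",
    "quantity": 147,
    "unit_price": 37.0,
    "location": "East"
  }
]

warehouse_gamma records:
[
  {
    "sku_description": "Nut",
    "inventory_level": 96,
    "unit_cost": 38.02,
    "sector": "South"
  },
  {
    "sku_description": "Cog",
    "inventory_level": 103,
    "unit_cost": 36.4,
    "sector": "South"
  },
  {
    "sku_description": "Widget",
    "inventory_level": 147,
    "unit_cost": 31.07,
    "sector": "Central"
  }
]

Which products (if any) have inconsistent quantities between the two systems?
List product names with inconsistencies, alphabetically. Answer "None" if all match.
Cog, Nut

Schema mappings:
- "product_name" (warehouse_alpha) = "sku_description" (warehouse_gamma) = product name
- "quantity" (warehouse_alpha) = "inventory_level" (warehouse_gamma) = quantity

Comparison:
  Nut: 105 vs 96 - MISMATCH
  Cog: 75 vs 103 - MISMATCH
  Widget: 147 vs 147 - MATCH

Products with inconsistencies: Cog, Nut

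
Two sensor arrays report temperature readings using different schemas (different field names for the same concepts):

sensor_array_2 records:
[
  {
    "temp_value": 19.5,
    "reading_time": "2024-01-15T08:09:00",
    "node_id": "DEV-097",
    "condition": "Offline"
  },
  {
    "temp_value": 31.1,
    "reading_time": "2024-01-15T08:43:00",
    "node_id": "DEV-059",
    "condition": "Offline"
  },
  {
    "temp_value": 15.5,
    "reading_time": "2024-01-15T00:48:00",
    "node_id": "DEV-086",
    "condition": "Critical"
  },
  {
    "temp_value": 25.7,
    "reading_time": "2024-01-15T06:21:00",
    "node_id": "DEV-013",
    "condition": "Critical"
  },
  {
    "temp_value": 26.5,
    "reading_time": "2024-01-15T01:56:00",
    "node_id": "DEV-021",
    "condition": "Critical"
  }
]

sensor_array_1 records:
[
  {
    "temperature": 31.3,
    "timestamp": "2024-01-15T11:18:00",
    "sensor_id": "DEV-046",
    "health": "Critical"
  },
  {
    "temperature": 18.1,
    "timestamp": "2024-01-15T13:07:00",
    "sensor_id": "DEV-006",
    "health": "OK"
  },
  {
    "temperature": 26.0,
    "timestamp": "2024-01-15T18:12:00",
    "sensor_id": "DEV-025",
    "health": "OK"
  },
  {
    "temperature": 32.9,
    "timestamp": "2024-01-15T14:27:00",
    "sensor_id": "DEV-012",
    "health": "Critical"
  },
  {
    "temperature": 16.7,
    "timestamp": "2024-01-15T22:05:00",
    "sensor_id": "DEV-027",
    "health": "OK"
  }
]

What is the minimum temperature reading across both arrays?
15.5

Schema mapping: "temp_value" (sensor_array_2) = "temperature" (sensor_array_1) = temperature reading

Minimum in sensor_array_2: 15.5
Minimum in sensor_array_1: 16.7

Overall minimum: min(15.5, 16.7) = 15.5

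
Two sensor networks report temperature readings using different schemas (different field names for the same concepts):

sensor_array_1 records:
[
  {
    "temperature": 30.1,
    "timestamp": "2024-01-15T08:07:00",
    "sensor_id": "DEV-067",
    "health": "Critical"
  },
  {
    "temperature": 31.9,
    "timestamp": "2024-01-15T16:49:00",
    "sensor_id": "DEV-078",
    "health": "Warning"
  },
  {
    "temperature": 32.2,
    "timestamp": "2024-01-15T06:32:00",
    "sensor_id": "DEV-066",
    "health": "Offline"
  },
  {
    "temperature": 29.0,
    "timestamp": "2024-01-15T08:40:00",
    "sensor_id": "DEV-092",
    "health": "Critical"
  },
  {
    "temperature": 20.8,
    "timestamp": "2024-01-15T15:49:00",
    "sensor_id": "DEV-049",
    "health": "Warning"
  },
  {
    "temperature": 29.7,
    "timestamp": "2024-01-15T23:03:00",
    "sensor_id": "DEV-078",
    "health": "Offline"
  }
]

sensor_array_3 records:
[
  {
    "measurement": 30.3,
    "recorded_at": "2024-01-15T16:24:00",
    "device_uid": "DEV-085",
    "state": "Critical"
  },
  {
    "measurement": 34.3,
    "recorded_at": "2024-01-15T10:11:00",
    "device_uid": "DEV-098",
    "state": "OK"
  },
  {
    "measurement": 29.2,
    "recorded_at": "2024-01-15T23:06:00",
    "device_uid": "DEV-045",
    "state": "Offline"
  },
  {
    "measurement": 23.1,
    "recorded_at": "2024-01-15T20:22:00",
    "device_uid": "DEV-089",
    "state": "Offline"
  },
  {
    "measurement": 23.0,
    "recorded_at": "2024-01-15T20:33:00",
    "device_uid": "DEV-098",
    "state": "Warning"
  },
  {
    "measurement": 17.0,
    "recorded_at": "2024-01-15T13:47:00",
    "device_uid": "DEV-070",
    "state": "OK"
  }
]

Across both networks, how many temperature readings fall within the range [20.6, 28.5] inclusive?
3

Schema mapping: "temperature" (sensor_array_1) = "measurement" (sensor_array_3) = temperature

Readings in [20.6, 28.5] from sensor_array_1: 1
Readings in [20.6, 28.5] from sensor_array_3: 2

Total count: 1 + 2 = 3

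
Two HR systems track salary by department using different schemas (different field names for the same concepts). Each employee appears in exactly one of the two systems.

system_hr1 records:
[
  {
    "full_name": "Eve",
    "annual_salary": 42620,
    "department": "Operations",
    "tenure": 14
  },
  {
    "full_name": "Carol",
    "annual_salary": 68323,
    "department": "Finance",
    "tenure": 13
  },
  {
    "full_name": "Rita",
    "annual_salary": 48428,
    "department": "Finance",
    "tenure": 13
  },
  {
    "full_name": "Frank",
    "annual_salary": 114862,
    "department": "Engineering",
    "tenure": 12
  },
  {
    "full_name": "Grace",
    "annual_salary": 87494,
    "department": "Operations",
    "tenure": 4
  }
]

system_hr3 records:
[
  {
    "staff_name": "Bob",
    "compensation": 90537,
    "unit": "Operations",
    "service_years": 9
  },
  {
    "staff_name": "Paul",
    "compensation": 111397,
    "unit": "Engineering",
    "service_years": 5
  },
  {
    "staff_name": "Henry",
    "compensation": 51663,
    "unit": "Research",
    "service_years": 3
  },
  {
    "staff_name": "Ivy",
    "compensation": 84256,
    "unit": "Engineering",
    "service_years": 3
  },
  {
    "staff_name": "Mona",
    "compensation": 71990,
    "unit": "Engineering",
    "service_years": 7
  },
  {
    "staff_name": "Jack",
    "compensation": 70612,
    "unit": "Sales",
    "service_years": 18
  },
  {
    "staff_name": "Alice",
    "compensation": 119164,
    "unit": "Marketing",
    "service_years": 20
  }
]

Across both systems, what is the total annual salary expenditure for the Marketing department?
119164

Schema mappings:
- "department" (system_hr1) = "unit" (system_hr3) = department
- "annual_salary" (system_hr1) = "compensation" (system_hr3) = salary

Marketing salaries from system_hr1: 0
Marketing salaries from system_hr3: 119164

Total: 0 + 119164 = 119164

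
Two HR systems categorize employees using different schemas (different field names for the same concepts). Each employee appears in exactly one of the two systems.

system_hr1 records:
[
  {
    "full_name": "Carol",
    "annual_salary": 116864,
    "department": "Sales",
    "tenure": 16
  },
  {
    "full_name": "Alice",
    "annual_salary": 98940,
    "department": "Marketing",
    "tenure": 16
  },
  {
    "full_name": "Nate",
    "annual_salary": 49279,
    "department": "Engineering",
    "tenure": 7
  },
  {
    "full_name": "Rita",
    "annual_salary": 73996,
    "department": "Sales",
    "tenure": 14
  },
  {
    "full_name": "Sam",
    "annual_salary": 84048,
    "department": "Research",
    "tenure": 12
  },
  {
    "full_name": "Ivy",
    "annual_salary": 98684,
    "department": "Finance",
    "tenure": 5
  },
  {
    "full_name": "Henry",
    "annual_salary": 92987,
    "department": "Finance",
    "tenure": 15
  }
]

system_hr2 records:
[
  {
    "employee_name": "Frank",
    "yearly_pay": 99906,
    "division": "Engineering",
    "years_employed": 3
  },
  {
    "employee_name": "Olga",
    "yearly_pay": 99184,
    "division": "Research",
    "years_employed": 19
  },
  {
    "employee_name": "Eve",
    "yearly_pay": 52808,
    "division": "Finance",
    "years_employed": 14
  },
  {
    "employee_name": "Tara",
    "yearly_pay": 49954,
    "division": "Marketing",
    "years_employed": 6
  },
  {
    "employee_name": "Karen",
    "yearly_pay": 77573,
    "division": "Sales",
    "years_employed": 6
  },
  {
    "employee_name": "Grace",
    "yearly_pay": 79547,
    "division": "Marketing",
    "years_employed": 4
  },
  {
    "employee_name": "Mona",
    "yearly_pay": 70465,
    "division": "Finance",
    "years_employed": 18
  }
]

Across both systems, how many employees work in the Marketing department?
3

Schema mapping: "department" (system_hr1) = "division" (system_hr2) = department

Marketing employees in system_hr1: 1
Marketing employees in system_hr2: 2

Total in Marketing: 1 + 2 = 3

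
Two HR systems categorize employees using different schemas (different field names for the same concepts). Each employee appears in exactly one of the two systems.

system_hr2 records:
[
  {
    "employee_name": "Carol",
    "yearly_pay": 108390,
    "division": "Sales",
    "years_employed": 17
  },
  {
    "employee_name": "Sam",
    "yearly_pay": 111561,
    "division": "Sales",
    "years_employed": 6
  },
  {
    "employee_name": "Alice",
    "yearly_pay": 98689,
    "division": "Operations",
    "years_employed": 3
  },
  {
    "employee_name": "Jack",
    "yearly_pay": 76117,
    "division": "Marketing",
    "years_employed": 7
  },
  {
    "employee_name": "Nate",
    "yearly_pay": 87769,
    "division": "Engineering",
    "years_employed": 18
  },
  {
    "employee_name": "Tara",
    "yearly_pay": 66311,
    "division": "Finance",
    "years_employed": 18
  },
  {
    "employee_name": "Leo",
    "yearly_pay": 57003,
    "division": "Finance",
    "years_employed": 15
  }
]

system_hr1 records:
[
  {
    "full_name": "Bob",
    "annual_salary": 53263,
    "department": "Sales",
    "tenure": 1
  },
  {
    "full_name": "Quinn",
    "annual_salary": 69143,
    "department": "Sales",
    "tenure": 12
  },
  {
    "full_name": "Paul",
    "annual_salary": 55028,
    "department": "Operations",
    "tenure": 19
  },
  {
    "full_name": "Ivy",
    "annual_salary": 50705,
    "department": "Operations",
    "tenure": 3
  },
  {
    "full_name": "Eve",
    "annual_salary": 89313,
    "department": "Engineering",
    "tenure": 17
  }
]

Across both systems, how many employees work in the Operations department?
3

Schema mapping: "division" (system_hr2) = "department" (system_hr1) = department

Operations employees in system_hr2: 1
Operations employees in system_hr1: 2

Total in Operations: 1 + 2 = 3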